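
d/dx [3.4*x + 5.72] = 3.40000000000000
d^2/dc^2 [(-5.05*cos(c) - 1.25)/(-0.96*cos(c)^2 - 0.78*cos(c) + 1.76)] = (-0.93424479166666*(1 - cos(c)^2)^2 - 5.26041666666667*cos(c)^5 - 50.517578125*cos(c)^3 - 12.3000081380208*cos(c)^2 + 44.5918330439815*cos(c) + 23.099365234375)/(1.0*cos(c)^2 + 0.8125*cos(c) - 1.83333333333333)^3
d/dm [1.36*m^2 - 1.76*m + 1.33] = 2.72*m - 1.76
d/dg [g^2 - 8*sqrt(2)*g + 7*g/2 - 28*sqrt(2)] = 2*g - 8*sqrt(2) + 7/2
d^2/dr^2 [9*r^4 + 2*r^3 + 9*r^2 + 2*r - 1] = 108*r^2 + 12*r + 18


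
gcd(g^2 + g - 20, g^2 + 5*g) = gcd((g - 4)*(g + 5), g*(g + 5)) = g + 5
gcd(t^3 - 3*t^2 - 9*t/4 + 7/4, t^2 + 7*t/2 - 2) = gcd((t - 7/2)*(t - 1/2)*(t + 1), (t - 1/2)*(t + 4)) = t - 1/2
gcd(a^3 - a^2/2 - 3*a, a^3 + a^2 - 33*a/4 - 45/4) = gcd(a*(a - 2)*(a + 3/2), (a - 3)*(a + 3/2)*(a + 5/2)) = a + 3/2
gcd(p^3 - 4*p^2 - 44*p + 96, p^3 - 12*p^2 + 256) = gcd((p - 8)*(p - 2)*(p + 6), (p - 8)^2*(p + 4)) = p - 8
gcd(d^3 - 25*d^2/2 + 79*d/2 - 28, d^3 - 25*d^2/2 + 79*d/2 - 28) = d^3 - 25*d^2/2 + 79*d/2 - 28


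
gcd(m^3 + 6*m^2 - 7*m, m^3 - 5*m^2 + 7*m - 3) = m - 1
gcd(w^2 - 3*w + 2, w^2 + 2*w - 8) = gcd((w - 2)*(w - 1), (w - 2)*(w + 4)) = w - 2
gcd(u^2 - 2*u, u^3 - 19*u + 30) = u - 2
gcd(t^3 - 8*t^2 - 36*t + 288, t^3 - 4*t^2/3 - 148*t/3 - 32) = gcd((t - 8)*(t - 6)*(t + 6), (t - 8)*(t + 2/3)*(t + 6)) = t^2 - 2*t - 48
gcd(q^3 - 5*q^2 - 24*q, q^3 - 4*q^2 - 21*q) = q^2 + 3*q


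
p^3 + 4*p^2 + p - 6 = (p - 1)*(p + 2)*(p + 3)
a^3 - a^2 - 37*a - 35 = (a - 7)*(a + 1)*(a + 5)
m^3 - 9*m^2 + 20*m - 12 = (m - 6)*(m - 2)*(m - 1)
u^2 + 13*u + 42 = (u + 6)*(u + 7)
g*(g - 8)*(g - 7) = g^3 - 15*g^2 + 56*g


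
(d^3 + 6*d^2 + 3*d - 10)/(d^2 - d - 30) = (d^2 + d - 2)/(d - 6)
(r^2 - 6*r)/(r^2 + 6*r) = (r - 6)/(r + 6)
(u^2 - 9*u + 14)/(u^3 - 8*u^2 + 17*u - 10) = (u - 7)/(u^2 - 6*u + 5)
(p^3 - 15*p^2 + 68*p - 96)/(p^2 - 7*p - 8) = (p^2 - 7*p + 12)/(p + 1)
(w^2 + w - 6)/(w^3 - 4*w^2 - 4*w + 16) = (w + 3)/(w^2 - 2*w - 8)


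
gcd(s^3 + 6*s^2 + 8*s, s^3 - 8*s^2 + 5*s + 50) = s + 2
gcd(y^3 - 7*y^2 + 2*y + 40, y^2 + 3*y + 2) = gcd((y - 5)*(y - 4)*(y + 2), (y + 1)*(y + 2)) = y + 2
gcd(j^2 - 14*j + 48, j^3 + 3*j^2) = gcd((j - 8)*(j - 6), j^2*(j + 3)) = 1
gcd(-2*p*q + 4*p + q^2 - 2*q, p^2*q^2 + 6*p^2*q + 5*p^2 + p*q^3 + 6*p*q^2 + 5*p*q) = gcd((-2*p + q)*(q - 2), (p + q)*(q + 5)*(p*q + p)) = 1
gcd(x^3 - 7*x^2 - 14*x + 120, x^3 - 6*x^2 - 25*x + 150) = x^2 - 11*x + 30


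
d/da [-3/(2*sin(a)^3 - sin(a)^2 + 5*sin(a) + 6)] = 3*(6*sin(a)^2 - 2*sin(a) + 5)*cos(a)/(2*sin(a)^3 - sin(a)^2 + 5*sin(a) + 6)^2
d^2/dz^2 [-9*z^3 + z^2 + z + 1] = 2 - 54*z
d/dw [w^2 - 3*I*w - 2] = 2*w - 3*I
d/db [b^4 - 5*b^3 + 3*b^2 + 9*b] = 4*b^3 - 15*b^2 + 6*b + 9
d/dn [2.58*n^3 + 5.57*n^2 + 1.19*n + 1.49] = 7.74*n^2 + 11.14*n + 1.19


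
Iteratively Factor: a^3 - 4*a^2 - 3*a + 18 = (a - 3)*(a^2 - a - 6) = (a - 3)^2*(a + 2)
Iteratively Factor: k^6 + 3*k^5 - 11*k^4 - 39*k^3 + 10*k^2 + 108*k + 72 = (k + 3)*(k^5 - 11*k^3 - 6*k^2 + 28*k + 24) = (k + 2)*(k + 3)*(k^4 - 2*k^3 - 7*k^2 + 8*k + 12) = (k + 2)^2*(k + 3)*(k^3 - 4*k^2 + k + 6) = (k - 3)*(k + 2)^2*(k + 3)*(k^2 - k - 2) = (k - 3)*(k + 1)*(k + 2)^2*(k + 3)*(k - 2)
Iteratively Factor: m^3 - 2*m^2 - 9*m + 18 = (m - 2)*(m^2 - 9) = (m - 2)*(m + 3)*(m - 3)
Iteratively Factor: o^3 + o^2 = (o)*(o^2 + o) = o^2*(o + 1)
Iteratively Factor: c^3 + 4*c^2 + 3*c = (c)*(c^2 + 4*c + 3) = c*(c + 1)*(c + 3)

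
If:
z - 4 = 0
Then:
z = 4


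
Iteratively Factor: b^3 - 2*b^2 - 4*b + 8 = (b - 2)*(b^2 - 4) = (b - 2)*(b + 2)*(b - 2)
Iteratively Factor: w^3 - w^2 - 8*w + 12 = (w + 3)*(w^2 - 4*w + 4) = (w - 2)*(w + 3)*(w - 2)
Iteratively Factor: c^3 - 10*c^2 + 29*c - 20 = (c - 5)*(c^2 - 5*c + 4) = (c - 5)*(c - 4)*(c - 1)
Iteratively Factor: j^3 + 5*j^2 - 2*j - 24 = (j + 3)*(j^2 + 2*j - 8) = (j - 2)*(j + 3)*(j + 4)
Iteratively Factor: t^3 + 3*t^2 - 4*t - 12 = (t + 3)*(t^2 - 4) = (t + 2)*(t + 3)*(t - 2)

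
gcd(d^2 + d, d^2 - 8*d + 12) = 1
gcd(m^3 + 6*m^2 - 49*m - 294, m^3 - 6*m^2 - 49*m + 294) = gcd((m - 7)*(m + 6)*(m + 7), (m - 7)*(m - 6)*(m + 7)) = m^2 - 49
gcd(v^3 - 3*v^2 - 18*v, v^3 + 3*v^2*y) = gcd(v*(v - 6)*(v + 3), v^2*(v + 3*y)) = v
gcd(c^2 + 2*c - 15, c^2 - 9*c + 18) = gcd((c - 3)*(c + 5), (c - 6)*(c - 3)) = c - 3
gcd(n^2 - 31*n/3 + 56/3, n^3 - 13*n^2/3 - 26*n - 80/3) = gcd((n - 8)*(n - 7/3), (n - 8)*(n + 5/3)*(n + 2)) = n - 8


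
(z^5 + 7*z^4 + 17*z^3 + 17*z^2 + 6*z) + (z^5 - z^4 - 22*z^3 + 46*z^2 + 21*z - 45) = 2*z^5 + 6*z^4 - 5*z^3 + 63*z^2 + 27*z - 45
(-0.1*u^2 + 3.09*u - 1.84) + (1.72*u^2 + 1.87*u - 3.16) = 1.62*u^2 + 4.96*u - 5.0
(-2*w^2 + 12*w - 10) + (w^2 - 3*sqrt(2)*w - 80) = -w^2 - 3*sqrt(2)*w + 12*w - 90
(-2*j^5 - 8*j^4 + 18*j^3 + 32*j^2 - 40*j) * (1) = -2*j^5 - 8*j^4 + 18*j^3 + 32*j^2 - 40*j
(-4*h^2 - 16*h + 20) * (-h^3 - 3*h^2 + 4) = 4*h^5 + 28*h^4 + 28*h^3 - 76*h^2 - 64*h + 80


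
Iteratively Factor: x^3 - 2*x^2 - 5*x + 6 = (x + 2)*(x^2 - 4*x + 3) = (x - 3)*(x + 2)*(x - 1)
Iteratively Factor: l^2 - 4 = (l - 2)*(l + 2)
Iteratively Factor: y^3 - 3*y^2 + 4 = (y + 1)*(y^2 - 4*y + 4) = (y - 2)*(y + 1)*(y - 2)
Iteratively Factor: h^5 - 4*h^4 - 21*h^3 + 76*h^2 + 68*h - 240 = (h - 3)*(h^4 - h^3 - 24*h^2 + 4*h + 80) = (h - 5)*(h - 3)*(h^3 + 4*h^2 - 4*h - 16) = (h - 5)*(h - 3)*(h + 2)*(h^2 + 2*h - 8) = (h - 5)*(h - 3)*(h + 2)*(h + 4)*(h - 2)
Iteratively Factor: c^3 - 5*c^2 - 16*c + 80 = (c - 5)*(c^2 - 16) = (c - 5)*(c + 4)*(c - 4)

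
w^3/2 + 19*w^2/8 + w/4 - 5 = (w/2 + 1)*(w - 5/4)*(w + 4)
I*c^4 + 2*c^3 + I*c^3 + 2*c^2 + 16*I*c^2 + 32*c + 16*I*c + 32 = (c - 4*I)*(c - 2*I)*(c + 4*I)*(I*c + I)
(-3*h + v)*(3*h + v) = -9*h^2 + v^2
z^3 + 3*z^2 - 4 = (z - 1)*(z + 2)^2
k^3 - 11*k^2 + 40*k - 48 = (k - 4)^2*(k - 3)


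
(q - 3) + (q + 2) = 2*q - 1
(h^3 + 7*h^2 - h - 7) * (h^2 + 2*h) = h^5 + 9*h^4 + 13*h^3 - 9*h^2 - 14*h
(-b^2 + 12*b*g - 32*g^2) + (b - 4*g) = -b^2 + 12*b*g + b - 32*g^2 - 4*g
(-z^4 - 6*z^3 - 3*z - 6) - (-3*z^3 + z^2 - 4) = -z^4 - 3*z^3 - z^2 - 3*z - 2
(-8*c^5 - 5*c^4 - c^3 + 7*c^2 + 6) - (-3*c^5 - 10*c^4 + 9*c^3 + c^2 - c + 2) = -5*c^5 + 5*c^4 - 10*c^3 + 6*c^2 + c + 4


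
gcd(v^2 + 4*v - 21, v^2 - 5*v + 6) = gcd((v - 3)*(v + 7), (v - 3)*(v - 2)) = v - 3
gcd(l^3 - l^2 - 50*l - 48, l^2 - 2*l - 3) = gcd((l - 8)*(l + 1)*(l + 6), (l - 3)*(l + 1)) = l + 1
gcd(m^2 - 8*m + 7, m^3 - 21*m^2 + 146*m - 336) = m - 7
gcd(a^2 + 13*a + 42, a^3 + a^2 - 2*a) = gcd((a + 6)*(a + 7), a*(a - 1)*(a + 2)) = 1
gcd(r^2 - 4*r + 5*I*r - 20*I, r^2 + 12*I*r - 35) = r + 5*I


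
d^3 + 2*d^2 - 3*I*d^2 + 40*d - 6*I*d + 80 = (d + 2)*(d - 8*I)*(d + 5*I)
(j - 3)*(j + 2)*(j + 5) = j^3 + 4*j^2 - 11*j - 30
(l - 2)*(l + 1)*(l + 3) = l^3 + 2*l^2 - 5*l - 6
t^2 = t^2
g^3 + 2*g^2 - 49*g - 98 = (g - 7)*(g + 2)*(g + 7)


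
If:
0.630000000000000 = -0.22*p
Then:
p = -2.86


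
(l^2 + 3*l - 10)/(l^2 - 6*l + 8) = (l + 5)/(l - 4)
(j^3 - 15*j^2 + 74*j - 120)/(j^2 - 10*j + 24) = j - 5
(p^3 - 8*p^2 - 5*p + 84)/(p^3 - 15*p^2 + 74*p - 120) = (p^2 - 4*p - 21)/(p^2 - 11*p + 30)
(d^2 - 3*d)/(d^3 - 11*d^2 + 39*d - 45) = d/(d^2 - 8*d + 15)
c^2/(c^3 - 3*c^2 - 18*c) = c/(c^2 - 3*c - 18)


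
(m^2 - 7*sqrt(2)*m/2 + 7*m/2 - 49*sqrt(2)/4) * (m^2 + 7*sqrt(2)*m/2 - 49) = m^4 + 7*m^3/2 - 147*m^2/2 - 1029*m/4 + 343*sqrt(2)*m/2 + 2401*sqrt(2)/4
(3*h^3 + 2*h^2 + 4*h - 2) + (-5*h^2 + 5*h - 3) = 3*h^3 - 3*h^2 + 9*h - 5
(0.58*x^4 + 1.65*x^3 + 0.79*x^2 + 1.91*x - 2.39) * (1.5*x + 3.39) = 0.87*x^5 + 4.4412*x^4 + 6.7785*x^3 + 5.5431*x^2 + 2.8899*x - 8.1021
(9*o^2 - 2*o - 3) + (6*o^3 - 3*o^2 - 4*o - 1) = 6*o^3 + 6*o^2 - 6*o - 4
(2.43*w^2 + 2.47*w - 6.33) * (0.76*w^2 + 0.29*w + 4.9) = 1.8468*w^4 + 2.5819*w^3 + 7.8125*w^2 + 10.2673*w - 31.017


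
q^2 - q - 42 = (q - 7)*(q + 6)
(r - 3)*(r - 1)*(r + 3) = r^3 - r^2 - 9*r + 9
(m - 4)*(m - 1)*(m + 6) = m^3 + m^2 - 26*m + 24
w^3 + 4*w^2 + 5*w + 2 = (w + 1)^2*(w + 2)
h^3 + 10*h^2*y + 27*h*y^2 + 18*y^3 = (h + y)*(h + 3*y)*(h + 6*y)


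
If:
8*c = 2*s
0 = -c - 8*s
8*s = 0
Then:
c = 0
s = 0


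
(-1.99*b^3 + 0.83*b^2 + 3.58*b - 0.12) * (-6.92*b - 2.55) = 13.7708*b^4 - 0.6691*b^3 - 26.8901*b^2 - 8.2986*b + 0.306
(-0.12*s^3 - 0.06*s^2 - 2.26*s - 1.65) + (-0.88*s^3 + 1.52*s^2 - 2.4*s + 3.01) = -1.0*s^3 + 1.46*s^2 - 4.66*s + 1.36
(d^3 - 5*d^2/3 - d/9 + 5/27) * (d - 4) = d^4 - 17*d^3/3 + 59*d^2/9 + 17*d/27 - 20/27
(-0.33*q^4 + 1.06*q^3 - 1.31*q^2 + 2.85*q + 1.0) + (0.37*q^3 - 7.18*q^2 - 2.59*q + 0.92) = -0.33*q^4 + 1.43*q^3 - 8.49*q^2 + 0.26*q + 1.92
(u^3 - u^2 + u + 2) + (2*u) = u^3 - u^2 + 3*u + 2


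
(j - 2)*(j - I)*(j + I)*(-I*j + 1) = -I*j^4 + j^3 + 2*I*j^3 - 2*j^2 - I*j^2 + j + 2*I*j - 2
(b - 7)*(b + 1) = b^2 - 6*b - 7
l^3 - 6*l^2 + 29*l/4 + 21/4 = (l - 7/2)*(l - 3)*(l + 1/2)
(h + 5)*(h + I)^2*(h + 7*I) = h^4 + 5*h^3 + 9*I*h^3 - 15*h^2 + 45*I*h^2 - 75*h - 7*I*h - 35*I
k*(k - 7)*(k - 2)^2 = k^4 - 11*k^3 + 32*k^2 - 28*k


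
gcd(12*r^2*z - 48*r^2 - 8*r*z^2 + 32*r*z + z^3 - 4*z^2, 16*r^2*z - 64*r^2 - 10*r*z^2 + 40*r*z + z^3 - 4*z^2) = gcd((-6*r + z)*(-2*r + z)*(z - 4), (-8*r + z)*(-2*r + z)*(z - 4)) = -2*r*z + 8*r + z^2 - 4*z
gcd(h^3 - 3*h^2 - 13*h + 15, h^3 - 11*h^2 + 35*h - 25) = h^2 - 6*h + 5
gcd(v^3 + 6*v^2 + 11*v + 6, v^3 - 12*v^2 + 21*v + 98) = v + 2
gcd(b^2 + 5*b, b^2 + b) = b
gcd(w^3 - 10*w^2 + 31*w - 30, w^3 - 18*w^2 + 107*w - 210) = w - 5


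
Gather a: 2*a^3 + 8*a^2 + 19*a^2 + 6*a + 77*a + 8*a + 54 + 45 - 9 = 2*a^3 + 27*a^2 + 91*a + 90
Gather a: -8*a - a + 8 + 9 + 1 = 18 - 9*a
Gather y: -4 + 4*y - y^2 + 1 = -y^2 + 4*y - 3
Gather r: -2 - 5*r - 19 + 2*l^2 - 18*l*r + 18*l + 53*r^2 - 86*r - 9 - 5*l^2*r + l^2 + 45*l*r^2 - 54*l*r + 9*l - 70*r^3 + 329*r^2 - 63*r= 3*l^2 + 27*l - 70*r^3 + r^2*(45*l + 382) + r*(-5*l^2 - 72*l - 154) - 30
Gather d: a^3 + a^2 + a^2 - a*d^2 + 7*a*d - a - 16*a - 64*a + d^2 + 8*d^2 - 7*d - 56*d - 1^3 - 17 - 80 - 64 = a^3 + 2*a^2 - 81*a + d^2*(9 - a) + d*(7*a - 63) - 162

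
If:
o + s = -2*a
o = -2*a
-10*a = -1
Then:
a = 1/10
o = -1/5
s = 0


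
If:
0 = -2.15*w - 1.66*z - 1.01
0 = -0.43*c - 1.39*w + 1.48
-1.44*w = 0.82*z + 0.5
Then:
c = 3.45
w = -0.00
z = -0.60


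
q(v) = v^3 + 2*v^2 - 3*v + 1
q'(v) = 3*v^2 + 4*v - 3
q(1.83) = 8.34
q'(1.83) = 14.37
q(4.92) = 153.75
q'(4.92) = 89.30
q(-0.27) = 1.94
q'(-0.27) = -3.86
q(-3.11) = -0.41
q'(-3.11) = 13.58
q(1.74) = 7.10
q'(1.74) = 13.04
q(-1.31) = 6.11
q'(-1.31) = -3.09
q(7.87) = 588.71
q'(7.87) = 214.29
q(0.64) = 0.16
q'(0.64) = 0.79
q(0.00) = 1.00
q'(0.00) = -3.00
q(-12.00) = -1403.00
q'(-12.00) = 381.00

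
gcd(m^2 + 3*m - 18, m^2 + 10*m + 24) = m + 6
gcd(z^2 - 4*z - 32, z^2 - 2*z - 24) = z + 4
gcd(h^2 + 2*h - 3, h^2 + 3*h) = h + 3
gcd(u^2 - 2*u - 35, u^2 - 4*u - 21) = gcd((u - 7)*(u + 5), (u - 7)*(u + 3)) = u - 7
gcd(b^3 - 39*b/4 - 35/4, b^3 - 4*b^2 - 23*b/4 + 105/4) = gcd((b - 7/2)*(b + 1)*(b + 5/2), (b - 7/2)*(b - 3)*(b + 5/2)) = b^2 - b - 35/4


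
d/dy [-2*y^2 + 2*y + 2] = 2 - 4*y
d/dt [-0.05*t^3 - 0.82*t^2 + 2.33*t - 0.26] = -0.15*t^2 - 1.64*t + 2.33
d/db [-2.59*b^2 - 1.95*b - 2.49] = -5.18*b - 1.95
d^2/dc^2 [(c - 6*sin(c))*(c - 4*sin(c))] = 10*c*sin(c) - 96*sin(c)^2 - 20*cos(c) + 50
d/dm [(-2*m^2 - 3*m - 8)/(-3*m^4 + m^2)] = (-12*m^4 - 27*m^3 - 96*m^2 + 3*m + 16)/(9*m^7 - 6*m^5 + m^3)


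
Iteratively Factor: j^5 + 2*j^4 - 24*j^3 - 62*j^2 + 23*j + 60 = (j + 4)*(j^4 - 2*j^3 - 16*j^2 + 2*j + 15) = (j - 5)*(j + 4)*(j^3 + 3*j^2 - j - 3) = (j - 5)*(j - 1)*(j + 4)*(j^2 + 4*j + 3) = (j - 5)*(j - 1)*(j + 1)*(j + 4)*(j + 3)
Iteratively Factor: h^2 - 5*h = (h - 5)*(h)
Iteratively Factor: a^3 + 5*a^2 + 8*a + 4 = (a + 2)*(a^2 + 3*a + 2) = (a + 1)*(a + 2)*(a + 2)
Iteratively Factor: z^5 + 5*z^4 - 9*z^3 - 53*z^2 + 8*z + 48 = (z + 1)*(z^4 + 4*z^3 - 13*z^2 - 40*z + 48) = (z - 1)*(z + 1)*(z^3 + 5*z^2 - 8*z - 48) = (z - 1)*(z + 1)*(z + 4)*(z^2 + z - 12) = (z - 1)*(z + 1)*(z + 4)^2*(z - 3)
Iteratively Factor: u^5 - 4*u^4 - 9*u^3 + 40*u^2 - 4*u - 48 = (u + 1)*(u^4 - 5*u^3 - 4*u^2 + 44*u - 48) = (u + 1)*(u + 3)*(u^3 - 8*u^2 + 20*u - 16) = (u - 2)*(u + 1)*(u + 3)*(u^2 - 6*u + 8) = (u - 4)*(u - 2)*(u + 1)*(u + 3)*(u - 2)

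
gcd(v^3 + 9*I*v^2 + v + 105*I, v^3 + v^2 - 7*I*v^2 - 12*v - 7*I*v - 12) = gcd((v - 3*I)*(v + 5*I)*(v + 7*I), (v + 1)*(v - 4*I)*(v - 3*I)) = v - 3*I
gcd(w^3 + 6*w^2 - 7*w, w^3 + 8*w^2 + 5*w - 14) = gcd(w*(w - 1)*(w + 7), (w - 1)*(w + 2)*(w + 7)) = w^2 + 6*w - 7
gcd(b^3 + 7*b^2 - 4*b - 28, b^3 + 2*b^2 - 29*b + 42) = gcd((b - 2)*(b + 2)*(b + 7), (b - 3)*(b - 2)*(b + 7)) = b^2 + 5*b - 14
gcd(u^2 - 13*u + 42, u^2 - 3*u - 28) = u - 7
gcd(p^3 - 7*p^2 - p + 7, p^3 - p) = p^2 - 1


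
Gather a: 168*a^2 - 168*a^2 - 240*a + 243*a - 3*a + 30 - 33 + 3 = 0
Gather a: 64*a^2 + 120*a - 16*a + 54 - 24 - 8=64*a^2 + 104*a + 22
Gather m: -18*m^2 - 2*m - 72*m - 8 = -18*m^2 - 74*m - 8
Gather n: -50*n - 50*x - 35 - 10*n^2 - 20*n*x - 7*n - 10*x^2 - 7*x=-10*n^2 + n*(-20*x - 57) - 10*x^2 - 57*x - 35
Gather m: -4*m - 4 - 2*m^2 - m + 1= -2*m^2 - 5*m - 3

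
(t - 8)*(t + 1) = t^2 - 7*t - 8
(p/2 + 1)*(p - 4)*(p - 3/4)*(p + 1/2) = p^4/2 - 9*p^3/8 - 63*p^2/16 + 11*p/8 + 3/2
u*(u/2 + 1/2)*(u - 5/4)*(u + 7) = u^4/2 + 27*u^3/8 - 3*u^2/2 - 35*u/8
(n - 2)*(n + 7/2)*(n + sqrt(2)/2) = n^3 + sqrt(2)*n^2/2 + 3*n^2/2 - 7*n + 3*sqrt(2)*n/4 - 7*sqrt(2)/2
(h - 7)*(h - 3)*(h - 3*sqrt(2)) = h^3 - 10*h^2 - 3*sqrt(2)*h^2 + 21*h + 30*sqrt(2)*h - 63*sqrt(2)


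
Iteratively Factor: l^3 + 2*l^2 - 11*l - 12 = (l + 1)*(l^2 + l - 12) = (l - 3)*(l + 1)*(l + 4)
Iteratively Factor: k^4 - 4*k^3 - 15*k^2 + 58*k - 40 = (k + 4)*(k^3 - 8*k^2 + 17*k - 10) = (k - 1)*(k + 4)*(k^2 - 7*k + 10) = (k - 5)*(k - 1)*(k + 4)*(k - 2)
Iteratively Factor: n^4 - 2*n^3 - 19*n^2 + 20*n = (n - 1)*(n^3 - n^2 - 20*n) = (n - 1)*(n + 4)*(n^2 - 5*n) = n*(n - 1)*(n + 4)*(n - 5)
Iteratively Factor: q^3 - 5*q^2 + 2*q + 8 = (q - 2)*(q^2 - 3*q - 4) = (q - 4)*(q - 2)*(q + 1)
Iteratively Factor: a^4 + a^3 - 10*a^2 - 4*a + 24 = (a + 2)*(a^3 - a^2 - 8*a + 12) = (a - 2)*(a + 2)*(a^2 + a - 6) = (a - 2)^2*(a + 2)*(a + 3)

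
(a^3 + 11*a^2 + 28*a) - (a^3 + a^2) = 10*a^2 + 28*a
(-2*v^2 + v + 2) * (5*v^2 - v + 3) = -10*v^4 + 7*v^3 + 3*v^2 + v + 6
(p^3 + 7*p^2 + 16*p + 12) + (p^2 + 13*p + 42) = p^3 + 8*p^2 + 29*p + 54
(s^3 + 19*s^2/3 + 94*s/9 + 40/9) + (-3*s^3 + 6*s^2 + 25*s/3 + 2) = -2*s^3 + 37*s^2/3 + 169*s/9 + 58/9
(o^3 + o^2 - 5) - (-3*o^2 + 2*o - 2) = o^3 + 4*o^2 - 2*o - 3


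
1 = 1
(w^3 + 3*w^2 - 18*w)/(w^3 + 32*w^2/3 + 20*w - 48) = 3*w*(w - 3)/(3*w^2 + 14*w - 24)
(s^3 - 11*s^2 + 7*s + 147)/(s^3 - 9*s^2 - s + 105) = (s - 7)/(s - 5)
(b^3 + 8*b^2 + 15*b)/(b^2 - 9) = b*(b + 5)/(b - 3)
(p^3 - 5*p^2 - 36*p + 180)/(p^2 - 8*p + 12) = (p^2 + p - 30)/(p - 2)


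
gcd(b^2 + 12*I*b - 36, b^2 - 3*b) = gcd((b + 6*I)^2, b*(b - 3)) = 1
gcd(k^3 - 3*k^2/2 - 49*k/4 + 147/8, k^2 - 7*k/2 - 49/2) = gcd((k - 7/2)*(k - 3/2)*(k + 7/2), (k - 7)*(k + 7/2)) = k + 7/2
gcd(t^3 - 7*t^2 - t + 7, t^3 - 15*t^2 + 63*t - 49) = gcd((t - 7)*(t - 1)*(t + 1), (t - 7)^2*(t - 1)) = t^2 - 8*t + 7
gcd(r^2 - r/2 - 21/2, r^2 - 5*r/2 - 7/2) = r - 7/2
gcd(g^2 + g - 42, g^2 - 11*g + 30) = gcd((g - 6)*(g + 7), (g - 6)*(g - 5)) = g - 6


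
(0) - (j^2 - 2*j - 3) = -j^2 + 2*j + 3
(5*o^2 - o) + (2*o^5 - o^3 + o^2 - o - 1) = 2*o^5 - o^3 + 6*o^2 - 2*o - 1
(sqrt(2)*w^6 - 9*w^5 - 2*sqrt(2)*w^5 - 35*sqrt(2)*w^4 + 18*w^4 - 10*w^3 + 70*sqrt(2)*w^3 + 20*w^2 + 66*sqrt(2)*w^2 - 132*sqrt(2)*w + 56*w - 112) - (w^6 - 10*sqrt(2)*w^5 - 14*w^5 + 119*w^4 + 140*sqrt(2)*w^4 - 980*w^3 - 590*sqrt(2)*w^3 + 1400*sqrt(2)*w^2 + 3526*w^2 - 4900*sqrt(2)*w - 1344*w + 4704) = -w^6 + sqrt(2)*w^6 + 5*w^5 + 8*sqrt(2)*w^5 - 175*sqrt(2)*w^4 - 101*w^4 + 660*sqrt(2)*w^3 + 970*w^3 - 3506*w^2 - 1334*sqrt(2)*w^2 + 1400*w + 4768*sqrt(2)*w - 4816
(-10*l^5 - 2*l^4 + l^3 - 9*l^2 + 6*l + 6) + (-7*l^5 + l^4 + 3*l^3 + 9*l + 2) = -17*l^5 - l^4 + 4*l^3 - 9*l^2 + 15*l + 8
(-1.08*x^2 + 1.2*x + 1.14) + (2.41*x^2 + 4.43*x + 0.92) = 1.33*x^2 + 5.63*x + 2.06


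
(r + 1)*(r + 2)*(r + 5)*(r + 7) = r^4 + 15*r^3 + 73*r^2 + 129*r + 70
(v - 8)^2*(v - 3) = v^3 - 19*v^2 + 112*v - 192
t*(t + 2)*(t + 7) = t^3 + 9*t^2 + 14*t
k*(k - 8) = k^2 - 8*k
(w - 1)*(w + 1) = w^2 - 1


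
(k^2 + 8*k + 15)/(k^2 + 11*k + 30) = (k + 3)/(k + 6)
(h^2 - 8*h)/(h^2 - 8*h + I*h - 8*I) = h/(h + I)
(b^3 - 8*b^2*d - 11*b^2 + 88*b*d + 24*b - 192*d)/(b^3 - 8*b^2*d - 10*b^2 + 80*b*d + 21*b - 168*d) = (b - 8)/(b - 7)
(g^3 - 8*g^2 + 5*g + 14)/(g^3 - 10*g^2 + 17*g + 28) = (g - 2)/(g - 4)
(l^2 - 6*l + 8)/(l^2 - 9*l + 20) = (l - 2)/(l - 5)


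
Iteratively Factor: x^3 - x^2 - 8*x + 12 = (x - 2)*(x^2 + x - 6) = (x - 2)^2*(x + 3)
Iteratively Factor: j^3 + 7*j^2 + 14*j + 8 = (j + 1)*(j^2 + 6*j + 8) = (j + 1)*(j + 2)*(j + 4)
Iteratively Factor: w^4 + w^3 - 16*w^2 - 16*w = (w + 1)*(w^3 - 16*w) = (w + 1)*(w + 4)*(w^2 - 4*w) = (w - 4)*(w + 1)*(w + 4)*(w)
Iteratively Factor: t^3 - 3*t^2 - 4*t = (t - 4)*(t^2 + t) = (t - 4)*(t + 1)*(t)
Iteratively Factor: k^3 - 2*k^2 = (k - 2)*(k^2) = k*(k - 2)*(k)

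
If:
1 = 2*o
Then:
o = 1/2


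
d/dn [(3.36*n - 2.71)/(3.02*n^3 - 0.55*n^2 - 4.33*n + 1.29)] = (-20.2944*n^3 + 26.4006*n^2 - 2.981*n - 7.3999)/(9.1204*n^6 - 3.322*n^5 - 25.8507*n^4 + 12.5546*n^3 + 17.3299*n^2 - 11.1714*n + 1.6641)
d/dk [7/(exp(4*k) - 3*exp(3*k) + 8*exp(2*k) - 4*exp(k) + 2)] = (-28*exp(3*k) + 63*exp(2*k) - 112*exp(k) + 28)*exp(k)/(exp(4*k) - 3*exp(3*k) + 8*exp(2*k) - 4*exp(k) + 2)^2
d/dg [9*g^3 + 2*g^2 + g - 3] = 27*g^2 + 4*g + 1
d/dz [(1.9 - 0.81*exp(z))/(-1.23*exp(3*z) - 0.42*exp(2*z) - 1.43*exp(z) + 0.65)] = (-1.9926*exp(3*z) + 6.6708*exp(2*z) + 1.596*exp(z) + 2.1905)*exp(z)/(1.5129*exp(6*z) + 1.0332*exp(5*z) + 3.6942*exp(4*z) - 0.3978*exp(3*z) + 1.4989*exp(2*z) - 1.859*exp(z) + 0.4225)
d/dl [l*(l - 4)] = 2*l - 4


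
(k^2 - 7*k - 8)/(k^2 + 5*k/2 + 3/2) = 2*(k - 8)/(2*k + 3)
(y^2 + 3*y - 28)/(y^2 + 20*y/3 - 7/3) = 3*(y - 4)/(3*y - 1)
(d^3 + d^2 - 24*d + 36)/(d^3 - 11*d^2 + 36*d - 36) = (d + 6)/(d - 6)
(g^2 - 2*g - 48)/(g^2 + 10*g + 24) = (g - 8)/(g + 4)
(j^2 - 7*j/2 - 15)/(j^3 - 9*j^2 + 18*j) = (j + 5/2)/(j*(j - 3))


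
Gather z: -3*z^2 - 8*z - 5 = -3*z^2 - 8*z - 5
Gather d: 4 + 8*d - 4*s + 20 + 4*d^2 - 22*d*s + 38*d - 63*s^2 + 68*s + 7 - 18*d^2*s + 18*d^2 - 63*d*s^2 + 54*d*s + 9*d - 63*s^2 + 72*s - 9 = d^2*(22 - 18*s) + d*(-63*s^2 + 32*s + 55) - 126*s^2 + 136*s + 22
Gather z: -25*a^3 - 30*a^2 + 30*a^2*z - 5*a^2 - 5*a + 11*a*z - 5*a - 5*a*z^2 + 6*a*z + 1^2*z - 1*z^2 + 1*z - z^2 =-25*a^3 - 35*a^2 - 10*a + z^2*(-5*a - 2) + z*(30*a^2 + 17*a + 2)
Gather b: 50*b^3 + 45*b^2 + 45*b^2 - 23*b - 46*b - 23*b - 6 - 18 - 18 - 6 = 50*b^3 + 90*b^2 - 92*b - 48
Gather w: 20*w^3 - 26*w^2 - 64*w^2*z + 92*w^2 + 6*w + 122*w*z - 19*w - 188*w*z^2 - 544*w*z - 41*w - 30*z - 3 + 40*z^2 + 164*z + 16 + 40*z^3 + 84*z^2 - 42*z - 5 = 20*w^3 + w^2*(66 - 64*z) + w*(-188*z^2 - 422*z - 54) + 40*z^3 + 124*z^2 + 92*z + 8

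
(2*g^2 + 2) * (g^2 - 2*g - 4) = 2*g^4 - 4*g^3 - 6*g^2 - 4*g - 8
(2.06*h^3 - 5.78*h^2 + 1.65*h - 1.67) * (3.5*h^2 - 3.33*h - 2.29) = 7.21*h^5 - 27.0898*h^4 + 20.305*h^3 + 1.8967*h^2 + 1.7826*h + 3.8243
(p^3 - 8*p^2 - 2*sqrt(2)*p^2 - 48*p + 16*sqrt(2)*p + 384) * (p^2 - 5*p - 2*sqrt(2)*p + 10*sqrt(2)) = p^5 - 13*p^4 - 4*sqrt(2)*p^4 + 52*sqrt(2)*p^3 - 64*sqrt(2)*p^2 + 520*p^2 - 1248*sqrt(2)*p - 1600*p + 3840*sqrt(2)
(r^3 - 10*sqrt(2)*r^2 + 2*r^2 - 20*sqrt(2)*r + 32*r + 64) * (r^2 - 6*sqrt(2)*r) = r^5 - 16*sqrt(2)*r^4 + 2*r^4 - 32*sqrt(2)*r^3 + 152*r^3 - 192*sqrt(2)*r^2 + 304*r^2 - 384*sqrt(2)*r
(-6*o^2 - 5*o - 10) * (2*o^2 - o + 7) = -12*o^4 - 4*o^3 - 57*o^2 - 25*o - 70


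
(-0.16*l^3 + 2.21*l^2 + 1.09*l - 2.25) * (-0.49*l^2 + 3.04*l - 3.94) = 0.0784*l^5 - 1.5693*l^4 + 6.8147*l^3 - 4.2913*l^2 - 11.1346*l + 8.865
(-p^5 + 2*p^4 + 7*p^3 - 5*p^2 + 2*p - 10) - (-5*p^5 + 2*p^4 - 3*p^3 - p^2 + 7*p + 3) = 4*p^5 + 10*p^3 - 4*p^2 - 5*p - 13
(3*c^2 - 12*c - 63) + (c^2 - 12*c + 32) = 4*c^2 - 24*c - 31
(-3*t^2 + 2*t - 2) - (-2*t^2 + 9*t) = -t^2 - 7*t - 2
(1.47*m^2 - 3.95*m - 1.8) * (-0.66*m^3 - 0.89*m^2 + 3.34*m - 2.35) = -0.9702*m^5 + 1.2987*m^4 + 9.6133*m^3 - 15.0455*m^2 + 3.2705*m + 4.23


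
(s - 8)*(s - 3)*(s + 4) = s^3 - 7*s^2 - 20*s + 96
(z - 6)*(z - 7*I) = z^2 - 6*z - 7*I*z + 42*I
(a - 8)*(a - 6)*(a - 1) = a^3 - 15*a^2 + 62*a - 48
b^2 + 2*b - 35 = (b - 5)*(b + 7)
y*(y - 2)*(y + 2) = y^3 - 4*y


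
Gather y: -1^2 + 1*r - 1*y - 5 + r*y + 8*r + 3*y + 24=9*r + y*(r + 2) + 18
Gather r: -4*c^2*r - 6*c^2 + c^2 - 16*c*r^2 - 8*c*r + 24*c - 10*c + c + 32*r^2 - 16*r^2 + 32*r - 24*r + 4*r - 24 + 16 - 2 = -5*c^2 + 15*c + r^2*(16 - 16*c) + r*(-4*c^2 - 8*c + 12) - 10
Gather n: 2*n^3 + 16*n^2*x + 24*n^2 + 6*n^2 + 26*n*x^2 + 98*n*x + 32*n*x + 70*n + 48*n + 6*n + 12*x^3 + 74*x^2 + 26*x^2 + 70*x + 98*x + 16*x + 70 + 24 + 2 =2*n^3 + n^2*(16*x + 30) + n*(26*x^2 + 130*x + 124) + 12*x^3 + 100*x^2 + 184*x + 96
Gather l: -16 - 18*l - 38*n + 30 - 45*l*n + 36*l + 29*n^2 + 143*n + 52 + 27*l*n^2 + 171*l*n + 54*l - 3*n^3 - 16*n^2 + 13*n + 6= l*(27*n^2 + 126*n + 72) - 3*n^3 + 13*n^2 + 118*n + 72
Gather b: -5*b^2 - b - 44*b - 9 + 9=-5*b^2 - 45*b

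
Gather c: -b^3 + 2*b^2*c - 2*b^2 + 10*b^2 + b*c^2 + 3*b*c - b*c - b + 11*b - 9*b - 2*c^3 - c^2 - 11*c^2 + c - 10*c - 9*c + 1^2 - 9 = -b^3 + 8*b^2 + b - 2*c^3 + c^2*(b - 12) + c*(2*b^2 + 2*b - 18) - 8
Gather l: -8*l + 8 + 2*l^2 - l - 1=2*l^2 - 9*l + 7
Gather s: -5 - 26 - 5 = -36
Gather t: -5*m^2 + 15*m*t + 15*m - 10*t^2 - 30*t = -5*m^2 + 15*m - 10*t^2 + t*(15*m - 30)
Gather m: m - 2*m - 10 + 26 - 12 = 4 - m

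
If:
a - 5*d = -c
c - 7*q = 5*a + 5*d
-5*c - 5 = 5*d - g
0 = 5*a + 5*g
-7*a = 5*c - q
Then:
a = 35/52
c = -55/52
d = -1/13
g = -35/52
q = -15/26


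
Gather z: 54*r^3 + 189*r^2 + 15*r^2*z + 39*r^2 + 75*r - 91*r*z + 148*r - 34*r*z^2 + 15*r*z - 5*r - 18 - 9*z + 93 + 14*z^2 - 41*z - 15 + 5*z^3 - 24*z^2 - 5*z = 54*r^3 + 228*r^2 + 218*r + 5*z^3 + z^2*(-34*r - 10) + z*(15*r^2 - 76*r - 55) + 60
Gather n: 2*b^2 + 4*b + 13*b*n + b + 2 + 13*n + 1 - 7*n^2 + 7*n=2*b^2 + 5*b - 7*n^2 + n*(13*b + 20) + 3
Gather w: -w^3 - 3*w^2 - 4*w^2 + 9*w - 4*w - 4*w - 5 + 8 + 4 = -w^3 - 7*w^2 + w + 7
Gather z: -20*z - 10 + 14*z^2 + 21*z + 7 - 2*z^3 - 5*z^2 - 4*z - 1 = -2*z^3 + 9*z^2 - 3*z - 4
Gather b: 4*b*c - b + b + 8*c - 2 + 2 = 4*b*c + 8*c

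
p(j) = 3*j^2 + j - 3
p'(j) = 6*j + 1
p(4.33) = 57.58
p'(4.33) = 26.98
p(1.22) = 2.69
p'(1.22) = 8.32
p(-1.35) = 1.12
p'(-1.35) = -7.10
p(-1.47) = 2.01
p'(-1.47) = -7.82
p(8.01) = 197.49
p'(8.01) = 49.06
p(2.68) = 21.23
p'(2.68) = 17.08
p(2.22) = 14.01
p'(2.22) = 14.32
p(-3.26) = 25.62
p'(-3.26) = -18.56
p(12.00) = 441.00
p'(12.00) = 73.00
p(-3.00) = 21.00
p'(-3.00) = -17.00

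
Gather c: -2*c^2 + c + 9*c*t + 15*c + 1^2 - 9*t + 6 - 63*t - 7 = -2*c^2 + c*(9*t + 16) - 72*t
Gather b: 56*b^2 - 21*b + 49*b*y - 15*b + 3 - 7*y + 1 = 56*b^2 + b*(49*y - 36) - 7*y + 4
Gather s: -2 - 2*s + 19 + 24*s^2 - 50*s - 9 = 24*s^2 - 52*s + 8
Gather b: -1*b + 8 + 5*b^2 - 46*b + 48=5*b^2 - 47*b + 56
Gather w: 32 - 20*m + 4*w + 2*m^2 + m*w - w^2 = 2*m^2 - 20*m - w^2 + w*(m + 4) + 32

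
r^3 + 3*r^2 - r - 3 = (r - 1)*(r + 1)*(r + 3)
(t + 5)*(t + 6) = t^2 + 11*t + 30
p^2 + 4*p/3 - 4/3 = (p - 2/3)*(p + 2)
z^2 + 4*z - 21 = (z - 3)*(z + 7)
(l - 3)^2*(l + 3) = l^3 - 3*l^2 - 9*l + 27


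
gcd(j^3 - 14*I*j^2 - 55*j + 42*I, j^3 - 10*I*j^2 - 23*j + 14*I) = j^2 - 8*I*j - 7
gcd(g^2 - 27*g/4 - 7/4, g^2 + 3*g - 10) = 1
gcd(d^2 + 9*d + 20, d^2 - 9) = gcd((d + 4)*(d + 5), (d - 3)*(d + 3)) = 1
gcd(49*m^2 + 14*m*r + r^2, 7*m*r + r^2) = 7*m + r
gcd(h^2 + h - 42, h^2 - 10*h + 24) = h - 6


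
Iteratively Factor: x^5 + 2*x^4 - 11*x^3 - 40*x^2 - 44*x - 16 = (x + 2)*(x^4 - 11*x^2 - 18*x - 8) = (x + 1)*(x + 2)*(x^3 - x^2 - 10*x - 8) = (x + 1)*(x + 2)^2*(x^2 - 3*x - 4) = (x + 1)^2*(x + 2)^2*(x - 4)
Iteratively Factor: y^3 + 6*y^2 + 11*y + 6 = (y + 3)*(y^2 + 3*y + 2) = (y + 2)*(y + 3)*(y + 1)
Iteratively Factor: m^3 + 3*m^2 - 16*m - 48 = (m + 3)*(m^2 - 16) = (m - 4)*(m + 3)*(m + 4)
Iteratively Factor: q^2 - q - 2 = (q + 1)*(q - 2)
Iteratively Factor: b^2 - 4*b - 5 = (b - 5)*(b + 1)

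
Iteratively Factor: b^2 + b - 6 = (b + 3)*(b - 2)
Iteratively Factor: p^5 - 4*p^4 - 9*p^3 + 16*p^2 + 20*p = (p)*(p^4 - 4*p^3 - 9*p^2 + 16*p + 20) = p*(p - 2)*(p^3 - 2*p^2 - 13*p - 10) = p*(p - 2)*(p + 2)*(p^2 - 4*p - 5) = p*(p - 2)*(p + 1)*(p + 2)*(p - 5)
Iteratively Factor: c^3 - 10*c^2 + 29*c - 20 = (c - 5)*(c^2 - 5*c + 4) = (c - 5)*(c - 1)*(c - 4)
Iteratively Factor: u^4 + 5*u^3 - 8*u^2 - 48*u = (u)*(u^3 + 5*u^2 - 8*u - 48) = u*(u + 4)*(u^2 + u - 12) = u*(u - 3)*(u + 4)*(u + 4)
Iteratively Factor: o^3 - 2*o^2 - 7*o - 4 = (o + 1)*(o^2 - 3*o - 4) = (o - 4)*(o + 1)*(o + 1)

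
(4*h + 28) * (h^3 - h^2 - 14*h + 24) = 4*h^4 + 24*h^3 - 84*h^2 - 296*h + 672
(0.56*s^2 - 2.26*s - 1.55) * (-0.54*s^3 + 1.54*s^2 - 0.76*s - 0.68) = -0.3024*s^5 + 2.0828*s^4 - 3.069*s^3 - 1.0502*s^2 + 2.7148*s + 1.054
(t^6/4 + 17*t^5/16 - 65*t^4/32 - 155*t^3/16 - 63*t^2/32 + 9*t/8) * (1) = t^6/4 + 17*t^5/16 - 65*t^4/32 - 155*t^3/16 - 63*t^2/32 + 9*t/8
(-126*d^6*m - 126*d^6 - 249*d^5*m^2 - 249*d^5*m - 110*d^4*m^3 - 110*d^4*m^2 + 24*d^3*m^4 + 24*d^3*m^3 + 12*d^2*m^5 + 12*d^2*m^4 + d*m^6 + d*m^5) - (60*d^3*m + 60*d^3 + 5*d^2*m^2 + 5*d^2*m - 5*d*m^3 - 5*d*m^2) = -126*d^6*m - 126*d^6 - 249*d^5*m^2 - 249*d^5*m - 110*d^4*m^3 - 110*d^4*m^2 + 24*d^3*m^4 + 24*d^3*m^3 - 60*d^3*m - 60*d^3 + 12*d^2*m^5 + 12*d^2*m^4 - 5*d^2*m^2 - 5*d^2*m + d*m^6 + d*m^5 + 5*d*m^3 + 5*d*m^2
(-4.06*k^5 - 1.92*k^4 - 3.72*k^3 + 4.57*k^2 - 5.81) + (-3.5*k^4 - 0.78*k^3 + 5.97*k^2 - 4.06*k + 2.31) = -4.06*k^5 - 5.42*k^4 - 4.5*k^3 + 10.54*k^2 - 4.06*k - 3.5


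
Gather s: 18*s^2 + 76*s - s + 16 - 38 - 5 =18*s^2 + 75*s - 27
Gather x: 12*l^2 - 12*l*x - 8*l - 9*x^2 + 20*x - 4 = 12*l^2 - 8*l - 9*x^2 + x*(20 - 12*l) - 4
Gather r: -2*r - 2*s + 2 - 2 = -2*r - 2*s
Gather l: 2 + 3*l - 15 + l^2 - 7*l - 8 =l^2 - 4*l - 21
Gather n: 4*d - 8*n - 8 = 4*d - 8*n - 8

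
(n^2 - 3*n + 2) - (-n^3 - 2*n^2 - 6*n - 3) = n^3 + 3*n^2 + 3*n + 5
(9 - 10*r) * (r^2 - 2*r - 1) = -10*r^3 + 29*r^2 - 8*r - 9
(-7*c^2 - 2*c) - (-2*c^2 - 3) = -5*c^2 - 2*c + 3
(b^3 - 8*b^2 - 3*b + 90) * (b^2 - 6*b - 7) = b^5 - 14*b^4 + 38*b^3 + 164*b^2 - 519*b - 630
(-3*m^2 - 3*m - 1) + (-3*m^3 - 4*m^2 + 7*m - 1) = -3*m^3 - 7*m^2 + 4*m - 2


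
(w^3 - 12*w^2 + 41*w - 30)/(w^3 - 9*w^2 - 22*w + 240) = (w^2 - 6*w + 5)/(w^2 - 3*w - 40)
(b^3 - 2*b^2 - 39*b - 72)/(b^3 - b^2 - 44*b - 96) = (b + 3)/(b + 4)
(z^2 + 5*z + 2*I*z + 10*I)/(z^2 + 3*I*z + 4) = (z^2 + z*(5 + 2*I) + 10*I)/(z^2 + 3*I*z + 4)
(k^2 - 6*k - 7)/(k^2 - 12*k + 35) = (k + 1)/(k - 5)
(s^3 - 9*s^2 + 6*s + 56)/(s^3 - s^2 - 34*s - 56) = (s - 4)/(s + 4)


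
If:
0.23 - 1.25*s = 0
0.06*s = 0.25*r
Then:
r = 0.04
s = 0.18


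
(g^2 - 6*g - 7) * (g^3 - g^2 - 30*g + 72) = g^5 - 7*g^4 - 31*g^3 + 259*g^2 - 222*g - 504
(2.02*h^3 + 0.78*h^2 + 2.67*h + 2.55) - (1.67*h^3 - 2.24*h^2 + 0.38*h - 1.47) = 0.35*h^3 + 3.02*h^2 + 2.29*h + 4.02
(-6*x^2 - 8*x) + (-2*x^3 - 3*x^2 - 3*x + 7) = -2*x^3 - 9*x^2 - 11*x + 7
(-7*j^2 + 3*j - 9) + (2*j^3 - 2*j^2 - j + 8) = 2*j^3 - 9*j^2 + 2*j - 1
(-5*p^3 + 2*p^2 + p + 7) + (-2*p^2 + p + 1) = -5*p^3 + 2*p + 8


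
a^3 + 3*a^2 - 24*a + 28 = (a - 2)^2*(a + 7)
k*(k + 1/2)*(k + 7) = k^3 + 15*k^2/2 + 7*k/2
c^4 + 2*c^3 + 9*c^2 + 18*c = c*(c + 2)*(c - 3*I)*(c + 3*I)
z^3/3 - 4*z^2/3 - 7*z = z*(z/3 + 1)*(z - 7)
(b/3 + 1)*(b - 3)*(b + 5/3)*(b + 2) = b^4/3 + 11*b^3/9 - 17*b^2/9 - 11*b - 10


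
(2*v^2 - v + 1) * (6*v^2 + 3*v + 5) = 12*v^4 + 13*v^2 - 2*v + 5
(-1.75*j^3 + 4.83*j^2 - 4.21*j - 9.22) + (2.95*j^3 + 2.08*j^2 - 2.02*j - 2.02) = 1.2*j^3 + 6.91*j^2 - 6.23*j - 11.24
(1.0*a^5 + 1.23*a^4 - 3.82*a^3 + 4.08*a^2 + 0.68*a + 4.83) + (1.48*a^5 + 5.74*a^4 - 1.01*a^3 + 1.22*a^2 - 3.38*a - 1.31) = 2.48*a^5 + 6.97*a^4 - 4.83*a^3 + 5.3*a^2 - 2.7*a + 3.52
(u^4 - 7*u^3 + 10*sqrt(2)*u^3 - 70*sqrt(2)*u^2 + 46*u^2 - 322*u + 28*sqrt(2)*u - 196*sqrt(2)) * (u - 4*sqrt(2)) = u^5 - 7*u^4 + 6*sqrt(2)*u^4 - 42*sqrt(2)*u^3 - 34*u^3 - 156*sqrt(2)*u^2 + 238*u^2 - 224*u + 1092*sqrt(2)*u + 1568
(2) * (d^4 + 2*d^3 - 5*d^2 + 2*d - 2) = 2*d^4 + 4*d^3 - 10*d^2 + 4*d - 4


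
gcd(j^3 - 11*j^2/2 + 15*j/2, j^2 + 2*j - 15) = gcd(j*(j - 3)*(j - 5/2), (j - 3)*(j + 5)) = j - 3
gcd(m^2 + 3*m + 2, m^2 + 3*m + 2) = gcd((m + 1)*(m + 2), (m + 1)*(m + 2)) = m^2 + 3*m + 2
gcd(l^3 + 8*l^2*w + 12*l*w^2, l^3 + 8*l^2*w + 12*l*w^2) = l^3 + 8*l^2*w + 12*l*w^2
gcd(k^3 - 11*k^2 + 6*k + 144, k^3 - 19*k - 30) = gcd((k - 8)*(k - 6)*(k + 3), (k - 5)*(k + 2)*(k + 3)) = k + 3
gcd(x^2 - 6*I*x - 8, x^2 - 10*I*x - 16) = x - 2*I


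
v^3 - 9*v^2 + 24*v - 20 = (v - 5)*(v - 2)^2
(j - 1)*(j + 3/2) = j^2 + j/2 - 3/2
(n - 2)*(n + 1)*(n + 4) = n^3 + 3*n^2 - 6*n - 8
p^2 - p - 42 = (p - 7)*(p + 6)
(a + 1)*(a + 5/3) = a^2 + 8*a/3 + 5/3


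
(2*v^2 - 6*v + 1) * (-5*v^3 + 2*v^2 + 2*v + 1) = -10*v^5 + 34*v^4 - 13*v^3 - 8*v^2 - 4*v + 1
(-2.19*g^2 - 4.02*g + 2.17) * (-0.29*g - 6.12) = 0.6351*g^3 + 14.5686*g^2 + 23.9731*g - 13.2804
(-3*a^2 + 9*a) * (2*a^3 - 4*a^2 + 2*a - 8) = -6*a^5 + 30*a^4 - 42*a^3 + 42*a^2 - 72*a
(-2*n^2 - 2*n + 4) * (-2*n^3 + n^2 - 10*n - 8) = 4*n^5 + 2*n^4 + 10*n^3 + 40*n^2 - 24*n - 32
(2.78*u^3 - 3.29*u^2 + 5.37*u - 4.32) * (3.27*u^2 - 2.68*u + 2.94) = 9.0906*u^5 - 18.2087*u^4 + 34.5503*u^3 - 38.1906*u^2 + 27.3654*u - 12.7008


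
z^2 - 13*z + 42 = (z - 7)*(z - 6)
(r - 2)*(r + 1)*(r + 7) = r^3 + 6*r^2 - 9*r - 14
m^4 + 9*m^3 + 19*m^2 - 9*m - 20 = (m - 1)*(m + 1)*(m + 4)*(m + 5)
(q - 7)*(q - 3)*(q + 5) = q^3 - 5*q^2 - 29*q + 105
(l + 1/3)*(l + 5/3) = l^2 + 2*l + 5/9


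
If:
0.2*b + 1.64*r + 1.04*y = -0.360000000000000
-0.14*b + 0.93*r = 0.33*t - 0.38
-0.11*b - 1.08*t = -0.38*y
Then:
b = 0.800049317264125 - 3.21135530006473*y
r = -0.24251764633357*y - 0.31707918503221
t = 0.678934336117704*y - 0.0814865045361609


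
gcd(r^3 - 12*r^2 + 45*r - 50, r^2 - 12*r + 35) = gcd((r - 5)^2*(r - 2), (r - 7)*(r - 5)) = r - 5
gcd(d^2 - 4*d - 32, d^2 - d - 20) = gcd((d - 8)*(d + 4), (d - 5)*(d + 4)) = d + 4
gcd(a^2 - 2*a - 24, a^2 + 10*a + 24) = a + 4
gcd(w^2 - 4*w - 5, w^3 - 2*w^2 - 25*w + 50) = w - 5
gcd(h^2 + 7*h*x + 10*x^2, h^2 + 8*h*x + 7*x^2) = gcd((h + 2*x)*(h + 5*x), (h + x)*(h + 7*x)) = 1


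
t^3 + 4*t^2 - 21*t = t*(t - 3)*(t + 7)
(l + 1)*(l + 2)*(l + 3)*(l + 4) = l^4 + 10*l^3 + 35*l^2 + 50*l + 24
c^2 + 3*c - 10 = (c - 2)*(c + 5)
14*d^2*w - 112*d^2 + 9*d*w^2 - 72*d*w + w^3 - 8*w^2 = (2*d + w)*(7*d + w)*(w - 8)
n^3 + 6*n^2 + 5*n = n*(n + 1)*(n + 5)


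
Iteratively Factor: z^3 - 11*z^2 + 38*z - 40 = (z - 5)*(z^2 - 6*z + 8) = (z - 5)*(z - 2)*(z - 4)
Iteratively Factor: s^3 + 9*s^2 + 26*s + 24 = (s + 4)*(s^2 + 5*s + 6) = (s + 2)*(s + 4)*(s + 3)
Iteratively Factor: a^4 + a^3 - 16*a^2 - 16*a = (a)*(a^3 + a^2 - 16*a - 16) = a*(a + 4)*(a^2 - 3*a - 4) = a*(a - 4)*(a + 4)*(a + 1)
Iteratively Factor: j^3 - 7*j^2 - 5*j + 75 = (j + 3)*(j^2 - 10*j + 25) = (j - 5)*(j + 3)*(j - 5)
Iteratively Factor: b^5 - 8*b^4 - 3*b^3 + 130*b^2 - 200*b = (b)*(b^4 - 8*b^3 - 3*b^2 + 130*b - 200) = b*(b - 2)*(b^3 - 6*b^2 - 15*b + 100) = b*(b - 5)*(b - 2)*(b^2 - b - 20) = b*(b - 5)*(b - 2)*(b + 4)*(b - 5)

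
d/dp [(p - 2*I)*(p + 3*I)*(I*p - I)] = 3*I*p^2 - 2*p*(1 + I) + 1 + 6*I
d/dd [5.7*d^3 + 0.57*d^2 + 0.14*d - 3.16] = 17.1*d^2 + 1.14*d + 0.14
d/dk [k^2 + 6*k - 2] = 2*k + 6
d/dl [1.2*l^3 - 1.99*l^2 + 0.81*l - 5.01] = 3.6*l^2 - 3.98*l + 0.81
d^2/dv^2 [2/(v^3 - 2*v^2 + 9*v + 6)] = 4*((2 - 3*v)*(v^3 - 2*v^2 + 9*v + 6) + (3*v^2 - 4*v + 9)^2)/(v^3 - 2*v^2 + 9*v + 6)^3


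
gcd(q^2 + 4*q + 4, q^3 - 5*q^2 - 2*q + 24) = q + 2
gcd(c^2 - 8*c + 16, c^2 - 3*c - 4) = c - 4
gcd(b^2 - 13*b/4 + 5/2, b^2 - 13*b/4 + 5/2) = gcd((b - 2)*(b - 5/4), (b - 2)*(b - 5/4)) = b^2 - 13*b/4 + 5/2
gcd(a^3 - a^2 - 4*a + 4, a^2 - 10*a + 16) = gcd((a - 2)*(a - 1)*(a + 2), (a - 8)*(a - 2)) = a - 2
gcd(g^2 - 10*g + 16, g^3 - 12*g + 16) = g - 2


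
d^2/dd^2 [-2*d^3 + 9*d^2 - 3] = 18 - 12*d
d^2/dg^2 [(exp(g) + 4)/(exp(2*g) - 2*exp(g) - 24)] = (exp(g) + 6)*exp(g)/(exp(3*g) - 18*exp(2*g) + 108*exp(g) - 216)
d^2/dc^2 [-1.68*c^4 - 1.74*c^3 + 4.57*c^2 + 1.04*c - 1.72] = -20.16*c^2 - 10.44*c + 9.14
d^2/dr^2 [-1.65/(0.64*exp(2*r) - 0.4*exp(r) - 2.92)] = (1.65*(1.28*exp(r) - 0.4)*(2.56*exp(r) - 0.8)*exp(r) + (4.224*exp(r) - 0.66)*(-0.64*exp(2*r) + 0.4*exp(r) + 2.92))*exp(r)/(-0.64*exp(2*r) + 0.4*exp(r) + 2.92)^3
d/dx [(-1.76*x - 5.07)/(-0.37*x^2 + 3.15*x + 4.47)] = (-0.6512*x^2 - 3.7518*x + 8.1033)/(0.1369*x^4 - 2.331*x^3 + 6.6147*x^2 + 28.161*x + 19.9809)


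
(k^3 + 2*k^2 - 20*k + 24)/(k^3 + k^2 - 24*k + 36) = (k - 2)/(k - 3)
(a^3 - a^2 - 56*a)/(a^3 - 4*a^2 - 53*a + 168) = a/(a - 3)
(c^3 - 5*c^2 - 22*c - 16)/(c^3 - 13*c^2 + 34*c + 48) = (c + 2)/(c - 6)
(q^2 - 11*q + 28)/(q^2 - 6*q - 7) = (q - 4)/(q + 1)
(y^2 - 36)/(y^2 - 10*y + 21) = (y^2 - 36)/(y^2 - 10*y + 21)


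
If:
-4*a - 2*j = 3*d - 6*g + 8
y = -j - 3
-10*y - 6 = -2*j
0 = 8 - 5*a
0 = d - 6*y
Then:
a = 8/5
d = -6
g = -19/15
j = -2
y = -1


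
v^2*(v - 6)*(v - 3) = v^4 - 9*v^3 + 18*v^2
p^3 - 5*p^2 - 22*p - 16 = (p - 8)*(p + 1)*(p + 2)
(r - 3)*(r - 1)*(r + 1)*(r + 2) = r^4 - r^3 - 7*r^2 + r + 6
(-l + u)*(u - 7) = -l*u + 7*l + u^2 - 7*u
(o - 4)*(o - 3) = o^2 - 7*o + 12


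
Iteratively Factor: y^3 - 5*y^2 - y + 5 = (y - 5)*(y^2 - 1) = (y - 5)*(y + 1)*(y - 1)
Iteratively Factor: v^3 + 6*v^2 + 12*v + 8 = (v + 2)*(v^2 + 4*v + 4) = (v + 2)^2*(v + 2)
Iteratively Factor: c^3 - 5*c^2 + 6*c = (c - 2)*(c^2 - 3*c) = (c - 3)*(c - 2)*(c)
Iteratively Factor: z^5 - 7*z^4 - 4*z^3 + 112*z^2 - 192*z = (z - 4)*(z^4 - 3*z^3 - 16*z^2 + 48*z) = z*(z - 4)*(z^3 - 3*z^2 - 16*z + 48) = z*(z - 4)*(z + 4)*(z^2 - 7*z + 12) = z*(z - 4)^2*(z + 4)*(z - 3)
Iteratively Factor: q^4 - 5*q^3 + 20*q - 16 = (q - 4)*(q^3 - q^2 - 4*q + 4) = (q - 4)*(q + 2)*(q^2 - 3*q + 2) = (q - 4)*(q - 2)*(q + 2)*(q - 1)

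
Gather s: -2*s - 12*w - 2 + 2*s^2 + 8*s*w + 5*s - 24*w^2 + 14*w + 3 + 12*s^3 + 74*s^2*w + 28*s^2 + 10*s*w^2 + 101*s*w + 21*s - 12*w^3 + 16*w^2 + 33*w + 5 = 12*s^3 + s^2*(74*w + 30) + s*(10*w^2 + 109*w + 24) - 12*w^3 - 8*w^2 + 35*w + 6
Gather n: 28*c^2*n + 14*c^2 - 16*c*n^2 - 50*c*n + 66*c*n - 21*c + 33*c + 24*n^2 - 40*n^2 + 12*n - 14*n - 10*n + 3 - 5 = 14*c^2 + 12*c + n^2*(-16*c - 16) + n*(28*c^2 + 16*c - 12) - 2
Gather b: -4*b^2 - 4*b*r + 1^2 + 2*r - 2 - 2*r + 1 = -4*b^2 - 4*b*r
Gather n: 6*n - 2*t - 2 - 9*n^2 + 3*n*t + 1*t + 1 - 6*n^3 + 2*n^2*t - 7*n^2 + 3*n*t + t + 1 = -6*n^3 + n^2*(2*t - 16) + n*(6*t + 6)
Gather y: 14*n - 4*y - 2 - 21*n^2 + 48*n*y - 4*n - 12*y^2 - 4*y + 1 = -21*n^2 + 10*n - 12*y^2 + y*(48*n - 8) - 1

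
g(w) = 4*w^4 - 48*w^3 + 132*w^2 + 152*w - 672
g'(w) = 16*w^3 - 144*w^2 + 264*w + 152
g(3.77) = 13.20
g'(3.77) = -42.06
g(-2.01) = 10.85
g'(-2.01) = -1090.34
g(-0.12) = -688.26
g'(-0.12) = 118.22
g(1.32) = -339.62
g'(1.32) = 286.37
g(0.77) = -497.20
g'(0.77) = 277.21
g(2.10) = -137.42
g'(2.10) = 219.54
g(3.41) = 18.79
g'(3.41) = 12.22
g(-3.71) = 3789.85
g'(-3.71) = -3626.51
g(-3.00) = 1680.00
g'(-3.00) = -2368.00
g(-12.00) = 182400.00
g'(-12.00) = -51400.00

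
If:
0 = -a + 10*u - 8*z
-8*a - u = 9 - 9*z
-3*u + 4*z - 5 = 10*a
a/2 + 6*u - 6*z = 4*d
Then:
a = -266/715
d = -919/2860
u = 391/715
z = 522/715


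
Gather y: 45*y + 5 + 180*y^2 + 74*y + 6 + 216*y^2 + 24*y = 396*y^2 + 143*y + 11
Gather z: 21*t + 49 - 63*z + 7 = 21*t - 63*z + 56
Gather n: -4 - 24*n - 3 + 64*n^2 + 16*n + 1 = 64*n^2 - 8*n - 6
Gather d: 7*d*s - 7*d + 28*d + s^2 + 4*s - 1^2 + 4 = d*(7*s + 21) + s^2 + 4*s + 3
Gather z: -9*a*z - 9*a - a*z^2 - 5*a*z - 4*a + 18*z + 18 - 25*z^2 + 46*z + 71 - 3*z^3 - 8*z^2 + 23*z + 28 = -13*a - 3*z^3 + z^2*(-a - 33) + z*(87 - 14*a) + 117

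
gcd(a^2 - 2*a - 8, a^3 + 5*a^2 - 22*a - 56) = a^2 - 2*a - 8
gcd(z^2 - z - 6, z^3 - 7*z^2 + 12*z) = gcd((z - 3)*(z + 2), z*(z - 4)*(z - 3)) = z - 3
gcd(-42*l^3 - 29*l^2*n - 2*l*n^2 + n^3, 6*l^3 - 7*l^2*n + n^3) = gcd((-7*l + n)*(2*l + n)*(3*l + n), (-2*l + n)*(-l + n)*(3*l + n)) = 3*l + n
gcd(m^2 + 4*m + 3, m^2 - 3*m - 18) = m + 3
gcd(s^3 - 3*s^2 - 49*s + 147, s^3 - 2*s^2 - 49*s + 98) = s^2 - 49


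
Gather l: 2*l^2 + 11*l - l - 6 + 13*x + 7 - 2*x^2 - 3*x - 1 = 2*l^2 + 10*l - 2*x^2 + 10*x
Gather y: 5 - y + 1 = 6 - y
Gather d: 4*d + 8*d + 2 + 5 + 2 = 12*d + 9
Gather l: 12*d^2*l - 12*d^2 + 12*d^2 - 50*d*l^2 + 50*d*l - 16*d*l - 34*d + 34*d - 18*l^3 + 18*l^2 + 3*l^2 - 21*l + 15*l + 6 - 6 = -18*l^3 + l^2*(21 - 50*d) + l*(12*d^2 + 34*d - 6)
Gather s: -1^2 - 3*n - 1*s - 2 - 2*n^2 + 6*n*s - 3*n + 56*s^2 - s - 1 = -2*n^2 - 6*n + 56*s^2 + s*(6*n - 2) - 4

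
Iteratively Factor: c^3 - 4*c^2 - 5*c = (c)*(c^2 - 4*c - 5) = c*(c + 1)*(c - 5)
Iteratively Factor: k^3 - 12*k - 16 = (k + 2)*(k^2 - 2*k - 8) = (k + 2)^2*(k - 4)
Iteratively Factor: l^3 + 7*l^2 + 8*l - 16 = (l + 4)*(l^2 + 3*l - 4) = (l - 1)*(l + 4)*(l + 4)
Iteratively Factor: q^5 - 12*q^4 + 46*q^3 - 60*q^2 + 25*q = (q - 1)*(q^4 - 11*q^3 + 35*q^2 - 25*q) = q*(q - 1)*(q^3 - 11*q^2 + 35*q - 25) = q*(q - 5)*(q - 1)*(q^2 - 6*q + 5) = q*(q - 5)*(q - 1)^2*(q - 5)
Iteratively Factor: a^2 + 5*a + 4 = (a + 4)*(a + 1)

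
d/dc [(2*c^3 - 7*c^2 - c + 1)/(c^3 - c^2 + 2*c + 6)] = (5*c^4 + 10*c^3 + 18*c^2 - 82*c - 8)/(c^6 - 2*c^5 + 5*c^4 + 8*c^3 - 8*c^2 + 24*c + 36)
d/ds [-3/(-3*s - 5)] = -9/(3*s + 5)^2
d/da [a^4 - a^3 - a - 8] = 4*a^3 - 3*a^2 - 1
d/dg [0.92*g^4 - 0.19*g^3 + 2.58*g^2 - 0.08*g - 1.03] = 3.68*g^3 - 0.57*g^2 + 5.16*g - 0.08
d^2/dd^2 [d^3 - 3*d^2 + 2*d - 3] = 6*d - 6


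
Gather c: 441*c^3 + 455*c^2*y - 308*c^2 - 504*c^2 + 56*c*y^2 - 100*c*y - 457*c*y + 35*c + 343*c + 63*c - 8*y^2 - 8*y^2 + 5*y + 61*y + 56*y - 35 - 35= 441*c^3 + c^2*(455*y - 812) + c*(56*y^2 - 557*y + 441) - 16*y^2 + 122*y - 70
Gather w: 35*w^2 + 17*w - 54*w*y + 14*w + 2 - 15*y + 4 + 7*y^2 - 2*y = 35*w^2 + w*(31 - 54*y) + 7*y^2 - 17*y + 6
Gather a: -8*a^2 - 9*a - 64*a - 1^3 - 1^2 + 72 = -8*a^2 - 73*a + 70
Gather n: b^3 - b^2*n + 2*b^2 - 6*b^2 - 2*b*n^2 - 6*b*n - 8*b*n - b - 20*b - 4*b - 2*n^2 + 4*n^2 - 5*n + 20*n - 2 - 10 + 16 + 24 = b^3 - 4*b^2 - 25*b + n^2*(2 - 2*b) + n*(-b^2 - 14*b + 15) + 28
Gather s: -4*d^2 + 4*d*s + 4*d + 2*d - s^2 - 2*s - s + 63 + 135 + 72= -4*d^2 + 6*d - s^2 + s*(4*d - 3) + 270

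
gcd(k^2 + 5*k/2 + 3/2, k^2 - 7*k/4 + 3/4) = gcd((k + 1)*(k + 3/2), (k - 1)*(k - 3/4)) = 1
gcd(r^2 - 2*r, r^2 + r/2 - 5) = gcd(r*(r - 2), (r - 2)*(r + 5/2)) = r - 2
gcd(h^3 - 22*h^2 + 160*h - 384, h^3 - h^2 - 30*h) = h - 6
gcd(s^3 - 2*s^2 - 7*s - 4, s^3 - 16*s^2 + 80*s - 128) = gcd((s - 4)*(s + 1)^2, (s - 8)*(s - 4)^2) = s - 4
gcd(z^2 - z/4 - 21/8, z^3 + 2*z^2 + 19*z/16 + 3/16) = 1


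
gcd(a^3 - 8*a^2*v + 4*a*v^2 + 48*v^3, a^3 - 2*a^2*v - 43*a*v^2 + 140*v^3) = -a + 4*v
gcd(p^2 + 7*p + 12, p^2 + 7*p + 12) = p^2 + 7*p + 12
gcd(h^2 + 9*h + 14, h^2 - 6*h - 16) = h + 2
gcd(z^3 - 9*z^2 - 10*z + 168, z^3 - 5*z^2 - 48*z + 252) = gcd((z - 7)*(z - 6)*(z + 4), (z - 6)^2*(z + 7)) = z - 6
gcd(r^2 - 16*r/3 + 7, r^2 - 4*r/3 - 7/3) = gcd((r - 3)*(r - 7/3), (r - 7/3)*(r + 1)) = r - 7/3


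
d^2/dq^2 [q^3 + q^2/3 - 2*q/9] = 6*q + 2/3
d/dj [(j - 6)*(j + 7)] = 2*j + 1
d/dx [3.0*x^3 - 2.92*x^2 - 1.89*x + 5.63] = 9.0*x^2 - 5.84*x - 1.89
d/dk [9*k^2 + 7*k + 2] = 18*k + 7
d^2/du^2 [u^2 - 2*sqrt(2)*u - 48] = 2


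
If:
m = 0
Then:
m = 0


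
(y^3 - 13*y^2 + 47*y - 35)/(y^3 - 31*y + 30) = (y - 7)/(y + 6)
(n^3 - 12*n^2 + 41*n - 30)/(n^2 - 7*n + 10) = (n^2 - 7*n + 6)/(n - 2)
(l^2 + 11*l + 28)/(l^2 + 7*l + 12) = (l + 7)/(l + 3)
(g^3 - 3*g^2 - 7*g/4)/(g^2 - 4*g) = (g^2 - 3*g - 7/4)/(g - 4)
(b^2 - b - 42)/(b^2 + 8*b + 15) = (b^2 - b - 42)/(b^2 + 8*b + 15)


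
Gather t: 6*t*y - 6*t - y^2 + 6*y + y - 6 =t*(6*y - 6) - y^2 + 7*y - 6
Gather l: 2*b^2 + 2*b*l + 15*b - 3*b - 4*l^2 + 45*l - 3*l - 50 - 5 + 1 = 2*b^2 + 12*b - 4*l^2 + l*(2*b + 42) - 54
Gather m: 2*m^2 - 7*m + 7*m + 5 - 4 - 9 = 2*m^2 - 8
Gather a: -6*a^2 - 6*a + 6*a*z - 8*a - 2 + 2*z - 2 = -6*a^2 + a*(6*z - 14) + 2*z - 4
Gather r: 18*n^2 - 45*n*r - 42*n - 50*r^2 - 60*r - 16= 18*n^2 - 42*n - 50*r^2 + r*(-45*n - 60) - 16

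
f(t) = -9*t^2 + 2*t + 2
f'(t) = 2 - 18*t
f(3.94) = -129.83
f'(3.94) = -68.92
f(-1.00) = -9.00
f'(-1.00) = 20.00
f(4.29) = -155.06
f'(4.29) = -75.22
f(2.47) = -47.97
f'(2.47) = -42.46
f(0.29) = 1.82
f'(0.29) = -3.22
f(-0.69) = -3.66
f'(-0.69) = 14.42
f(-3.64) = -124.53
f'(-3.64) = 67.52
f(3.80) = -120.36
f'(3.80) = -66.40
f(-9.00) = -745.00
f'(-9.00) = 164.00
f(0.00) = 2.00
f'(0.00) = 2.00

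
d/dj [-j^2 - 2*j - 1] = -2*j - 2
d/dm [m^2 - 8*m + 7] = 2*m - 8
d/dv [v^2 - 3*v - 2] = 2*v - 3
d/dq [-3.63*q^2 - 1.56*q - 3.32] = -7.26*q - 1.56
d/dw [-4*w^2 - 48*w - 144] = -8*w - 48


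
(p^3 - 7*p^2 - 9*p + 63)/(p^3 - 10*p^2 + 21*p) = (p + 3)/p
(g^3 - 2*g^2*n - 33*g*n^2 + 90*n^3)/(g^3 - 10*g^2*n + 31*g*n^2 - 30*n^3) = (g + 6*n)/(g - 2*n)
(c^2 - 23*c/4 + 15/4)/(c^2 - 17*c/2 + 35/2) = (4*c - 3)/(2*(2*c - 7))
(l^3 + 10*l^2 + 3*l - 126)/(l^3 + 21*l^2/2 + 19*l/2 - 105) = 2*(l - 3)/(2*l - 5)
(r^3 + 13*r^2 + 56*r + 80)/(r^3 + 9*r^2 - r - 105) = (r^2 + 8*r + 16)/(r^2 + 4*r - 21)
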